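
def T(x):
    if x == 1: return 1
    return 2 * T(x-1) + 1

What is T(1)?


T(1) = 1  (base case)

1


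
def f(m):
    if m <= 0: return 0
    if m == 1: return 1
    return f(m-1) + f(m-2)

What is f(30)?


Computing f(30) bottom-up:
f(0) = 0
f(1) = 1
f(2) = f(1) + f(0) = 1 + 0 = 1
f(3) = f(2) + f(1) = 1 + 1 = 2
f(4) = f(3) + f(2) = 2 + 1 = 3
f(5) = f(4) + f(3) = 3 + 2 = 5
f(6) = f(5) + f(4) = 5 + 3 = 8
f(7) = f(6) + f(5) = 8 + 5 = 13
f(8) = f(7) + f(6) = 13 + 8 = 21
f(9) = f(8) + f(7) = 21 + 13 = 34
f(10) = f(9) + f(8) = 34 + 21 = 55
f(11) = f(10) + f(9) = 55 + 34 = 89
f(12) = f(11) + f(10) = 89 + 55 = 144
f(13) = f(12) + f(11) = 144 + 89 = 233
f(14) = f(13) + f(12) = 233 + 144 = 377
f(15) = f(14) + f(13) = 377 + 233 = 610
f(16) = f(15) + f(14) = 610 + 377 = 987
f(17) = f(16) + f(15) = 987 + 610 = 1597
f(18) = f(17) + f(16) = 1597 + 987 = 2584
f(19) = f(18) + f(17) = 2584 + 1597 = 4181
f(20) = f(19) + f(18) = 4181 + 2584 = 6765
f(21) = f(20) + f(19) = 6765 + 4181 = 10946
f(22) = f(21) + f(20) = 10946 + 6765 = 17711
f(23) = f(22) + f(21) = 17711 + 10946 = 28657
f(24) = f(23) + f(22) = 28657 + 17711 = 46368
f(25) = f(24) + f(23) = 46368 + 28657 = 75025
f(26) = f(25) + f(24) = 75025 + 46368 = 121393
f(27) = f(26) + f(25) = 121393 + 75025 = 196418
f(28) = f(27) + f(26) = 196418 + 121393 = 317811
f(29) = f(28) + f(27) = 317811 + 196418 = 514229
f(30) = f(29) + f(28) = 514229 + 317811 = 832040

832040


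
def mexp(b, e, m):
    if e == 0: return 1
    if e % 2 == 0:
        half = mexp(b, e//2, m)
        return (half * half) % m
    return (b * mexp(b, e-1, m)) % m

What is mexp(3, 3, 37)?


mexp(3, 3, 37): e is odd, compute mexp(3, 2, 37)
  mexp(3, 2, 37): e is even, compute mexp(3, 1, 37)
    mexp(3, 1, 37): e is odd, compute mexp(3, 0, 37)
      mexp(3, 0, 37) = 1
    (3 * 1) % 37 = 3
  half=3, (3*3) % 37 = 9
(3 * 9) % 37 = 27

27


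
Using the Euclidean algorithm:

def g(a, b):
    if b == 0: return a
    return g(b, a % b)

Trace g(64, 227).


g(64, 227) = g(227, 64)
g(227, 64) = g(64, 35)
g(64, 35) = g(35, 29)
g(35, 29) = g(29, 6)
g(29, 6) = g(6, 5)
g(6, 5) = g(5, 1)
g(5, 1) = g(1, 0)
g(1, 0) = 1  (base case)

1


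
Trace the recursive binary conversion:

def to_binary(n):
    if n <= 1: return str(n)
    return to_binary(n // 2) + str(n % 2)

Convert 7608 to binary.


to_binary(7608) = to_binary(3804) + '0'
to_binary(3804) = to_binary(1902) + '0'
to_binary(1902) = to_binary(951) + '0'
to_binary(951) = to_binary(475) + '1'
to_binary(475) = to_binary(237) + '1'
to_binary(237) = to_binary(118) + '1'
to_binary(118) = to_binary(59) + '0'
to_binary(59) = to_binary(29) + '1'
to_binary(29) = to_binary(14) + '1'
to_binary(14) = to_binary(7) + '0'
to_binary(7) = to_binary(3) + '1'
to_binary(3) = to_binary(1) + '1'
to_binary(1) = '1'  (base case)
Concatenating: '1' + '1' + '1' + '0' + '1' + '1' + '0' + '1' + '1' + '1' + '0' + '0' + '0' = '1110110111000'

1110110111000


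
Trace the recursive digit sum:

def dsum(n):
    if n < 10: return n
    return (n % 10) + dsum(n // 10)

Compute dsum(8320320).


dsum(8320320) = 0 + dsum(832032)
dsum(832032) = 2 + dsum(83203)
dsum(83203) = 3 + dsum(8320)
dsum(8320) = 0 + dsum(832)
dsum(832) = 2 + dsum(83)
dsum(83) = 3 + dsum(8)
dsum(8) = 8  (base case)
Total: 0 + 2 + 3 + 0 + 2 + 3 + 8 = 18

18


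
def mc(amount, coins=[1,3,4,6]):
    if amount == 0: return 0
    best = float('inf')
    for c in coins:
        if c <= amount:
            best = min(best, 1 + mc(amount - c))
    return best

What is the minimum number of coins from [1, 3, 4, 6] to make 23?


Building up with DP:
mc(0) = 0
mc(1) = min(1+mc(0)=1+0=1) = 1
mc(2) = min(1+mc(1)=1+1=2) = 2
mc(3) = min(1+mc(2)=1+2=3, 1+mc(0)=1+0=1) = 1
mc(4) = min(1+mc(3)=1+1=2, 1+mc(1)=1+1=2, 1+mc(0)=1+0=1) = 1
mc(5) = min(1+mc(4)=1+1=2, 1+mc(2)=1+2=3, 1+mc(1)=1+1=2) = 2
mc(6) = min(1+mc(5)=1+2=3, 1+mc(3)=1+1=2, 1+mc(2)=1+2=3, 1+mc(0)=1+0=1) = 1
mc(7) = min(1+mc(6)=1+1=2, 1+mc(4)=1+1=2, 1+mc(3)=1+1=2, 1+mc(1)=1+1=2) = 2
mc(8) = min(1+mc(7)=1+2=3, 1+mc(5)=1+2=3, 1+mc(4)=1+1=2, 1+mc(2)=1+2=3) = 2
mc(9) = min(1+mc(8)=1+2=3, 1+mc(6)=1+1=2, 1+mc(5)=1+2=3, 1+mc(3)=1+1=2) = 2
mc(10) = min(1+mc(9)=1+2=3, 1+mc(7)=1+2=3, 1+mc(6)=1+1=2, 1+mc(4)=1+1=2) = 2
mc(11) = min(1+mc(10)=1+2=3, 1+mc(8)=1+2=3, 1+mc(7)=1+2=3, 1+mc(5)=1+2=3) = 3
mc(12) = min(1+mc(11)=1+3=4, 1+mc(9)=1+2=3, 1+mc(8)=1+2=3, 1+mc(6)=1+1=2) = 2
mc(13) = min(1+mc(12)=1+2=3, 1+mc(10)=1+2=3, 1+mc(9)=1+2=3, 1+mc(7)=1+2=3) = 3
mc(14) = min(1+mc(13)=1+3=4, 1+mc(11)=1+3=4, 1+mc(10)=1+2=3, 1+mc(8)=1+2=3) = 3
mc(15) = min(1+mc(14)=1+3=4, 1+mc(12)=1+2=3, 1+mc(11)=1+3=4, 1+mc(9)=1+2=3) = 3
mc(16) = min(1+mc(15)=1+3=4, 1+mc(13)=1+3=4, 1+mc(12)=1+2=3, 1+mc(10)=1+2=3) = 3
mc(17) = min(1+mc(16)=1+3=4, 1+mc(14)=1+3=4, 1+mc(13)=1+3=4, 1+mc(11)=1+3=4) = 4
mc(18) = min(1+mc(17)=1+4=5, 1+mc(15)=1+3=4, 1+mc(14)=1+3=4, 1+mc(12)=1+2=3) = 3
mc(19) = min(1+mc(18)=1+3=4, 1+mc(16)=1+3=4, 1+mc(15)=1+3=4, 1+mc(13)=1+3=4) = 4
mc(20) = min(1+mc(19)=1+4=5, 1+mc(17)=1+4=5, 1+mc(16)=1+3=4, 1+mc(14)=1+3=4) = 4
mc(21) = min(1+mc(20)=1+4=5, 1+mc(18)=1+3=4, 1+mc(17)=1+4=5, 1+mc(15)=1+3=4) = 4
mc(22) = min(1+mc(21)=1+4=5, 1+mc(19)=1+4=5, 1+mc(18)=1+3=4, 1+mc(16)=1+3=4) = 4
mc(23) = min(1+mc(22)=1+4=5, 1+mc(20)=1+4=5, 1+mc(19)=1+4=5, 1+mc(17)=1+4=5) = 5

5


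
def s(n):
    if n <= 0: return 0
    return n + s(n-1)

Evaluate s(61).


s(61)
= 61 + 60 + 59 + 58 + 57 + 56 + 55 + 54 + 53 + 52 + 51 + 50 + 49 + 48 + 47 + 46 + 45 + 44 + 43 + 42 + 41 + 40 + 39 + 38 + 37 + 36 + 35 + 34 + 33 + 32 + 31 + 30 + 29 + 28 + 27 + 26 + 25 + 24 + 23 + 22 + 21 + 20 + 19 + 18 + 17 + 16 + 15 + 14 + 13 + 12 + 11 + 10 + 9 + 8 + 7 + 6 + 5 + 4 + 3 + 2 + 1 + s(0)
= 61 + 60 + 59 + 58 + 57 + 56 + 55 + 54 + 53 + 52 + 51 + 50 + 49 + 48 + 47 + 46 + 45 + 44 + 43 + 42 + 41 + 40 + 39 + 38 + 37 + 36 + 35 + 34 + 33 + 32 + 31 + 30 + 29 + 28 + 27 + 26 + 25 + 24 + 23 + 22 + 21 + 20 + 19 + 18 + 17 + 16 + 15 + 14 + 13 + 12 + 11 + 10 + 9 + 8 + 7 + 6 + 5 + 4 + 3 + 2 + 1 + 0
= 1891

1891


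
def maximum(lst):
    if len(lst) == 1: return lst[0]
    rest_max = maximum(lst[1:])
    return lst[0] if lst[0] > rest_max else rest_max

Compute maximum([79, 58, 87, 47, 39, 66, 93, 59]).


maximum([79, 58, 87, 47, 39, 66, 93, 59]): compare 79 with maximum([58, 87, 47, 39, 66, 93, 59])
maximum([58, 87, 47, 39, 66, 93, 59]): compare 58 with maximum([87, 47, 39, 66, 93, 59])
maximum([87, 47, 39, 66, 93, 59]): compare 87 with maximum([47, 39, 66, 93, 59])
maximum([47, 39, 66, 93, 59]): compare 47 with maximum([39, 66, 93, 59])
maximum([39, 66, 93, 59]): compare 39 with maximum([66, 93, 59])
maximum([66, 93, 59]): compare 66 with maximum([93, 59])
maximum([93, 59]): compare 93 with maximum([59])
maximum([59]) = 59  (base case)
Compare 93 with 59 -> 93
Compare 66 with 93 -> 93
Compare 39 with 93 -> 93
Compare 47 with 93 -> 93
Compare 87 with 93 -> 93
Compare 58 with 93 -> 93
Compare 79 with 93 -> 93

93


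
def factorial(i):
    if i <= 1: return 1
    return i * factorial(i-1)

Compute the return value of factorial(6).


factorial(6)
= 6 * factorial(5)
= 6 * 5 * factorial(4)
= 6 * 5 * 4 * factorial(3)
= 6 * 5 * 4 * 3 * factorial(2)
= 6 * 5 * 4 * 3 * 2 * factorial(1)
= 6 * 5 * 4 * 3 * 2 * 1
= 720

720


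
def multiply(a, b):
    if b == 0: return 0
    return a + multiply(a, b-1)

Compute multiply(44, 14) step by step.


multiply(44, 14) = 44 + multiply(44, 13)
multiply(44, 13) = 44 + multiply(44, 12)
multiply(44, 12) = 44 + multiply(44, 11)
multiply(44, 11) = 44 + multiply(44, 10)
multiply(44, 10) = 44 + multiply(44, 9)
multiply(44, 9) = 44 + multiply(44, 8)
multiply(44, 8) = 44 + multiply(44, 7)
multiply(44, 7) = 44 + multiply(44, 6)
multiply(44, 6) = 44 + multiply(44, 5)
multiply(44, 5) = 44 + multiply(44, 4)
multiply(44, 4) = 44 + multiply(44, 3)
multiply(44, 3) = 44 + multiply(44, 2)
multiply(44, 2) = 44 + multiply(44, 1)
multiply(44, 1) = 44 + multiply(44, 0)
multiply(44, 0) = 0  (base case)
Total: 44 + 44 + 44 + 44 + 44 + 44 + 44 + 44 + 44 + 44 + 44 + 44 + 44 + 44 + 0 = 616

616


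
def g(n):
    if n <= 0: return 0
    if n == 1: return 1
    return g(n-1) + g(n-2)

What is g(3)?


Computing g(3) bottom-up:
g(0) = 0
g(1) = 1
g(2) = g(1) + g(0) = 1 + 0 = 1
g(3) = g(2) + g(1) = 1 + 1 = 2

2


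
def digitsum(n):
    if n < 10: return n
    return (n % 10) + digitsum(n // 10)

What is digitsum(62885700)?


digitsum(62885700) = 0 + digitsum(6288570)
digitsum(6288570) = 0 + digitsum(628857)
digitsum(628857) = 7 + digitsum(62885)
digitsum(62885) = 5 + digitsum(6288)
digitsum(6288) = 8 + digitsum(628)
digitsum(628) = 8 + digitsum(62)
digitsum(62) = 2 + digitsum(6)
digitsum(6) = 6  (base case)
Total: 0 + 0 + 7 + 5 + 8 + 8 + 2 + 6 = 36

36


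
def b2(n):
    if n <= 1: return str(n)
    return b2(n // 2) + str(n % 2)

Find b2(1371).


b2(1371) = b2(685) + '1'
b2(685) = b2(342) + '1'
b2(342) = b2(171) + '0'
b2(171) = b2(85) + '1'
b2(85) = b2(42) + '1'
b2(42) = b2(21) + '0'
b2(21) = b2(10) + '1'
b2(10) = b2(5) + '0'
b2(5) = b2(2) + '1'
b2(2) = b2(1) + '0'
b2(1) = '1'  (base case)
Concatenating: '1' + '0' + '1' + '0' + '1' + '0' + '1' + '1' + '0' + '1' + '1' = '10101011011'

10101011011


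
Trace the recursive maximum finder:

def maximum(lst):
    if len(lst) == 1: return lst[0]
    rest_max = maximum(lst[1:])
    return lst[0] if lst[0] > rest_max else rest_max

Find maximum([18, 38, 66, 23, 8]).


maximum([18, 38, 66, 23, 8]): compare 18 with maximum([38, 66, 23, 8])
maximum([38, 66, 23, 8]): compare 38 with maximum([66, 23, 8])
maximum([66, 23, 8]): compare 66 with maximum([23, 8])
maximum([23, 8]): compare 23 with maximum([8])
maximum([8]) = 8  (base case)
Compare 23 with 8 -> 23
Compare 66 with 23 -> 66
Compare 38 with 66 -> 66
Compare 18 with 66 -> 66

66


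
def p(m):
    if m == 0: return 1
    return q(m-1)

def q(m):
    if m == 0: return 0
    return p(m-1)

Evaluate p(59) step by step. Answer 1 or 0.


p(59) = q(58)
q(58) = p(57)
p(57) = q(56)
q(56) = p(55)
p(55) = q(54)
q(54) = p(53)
p(53) = q(52)
q(52) = p(51)
p(51) = q(50)
q(50) = p(49)
p(49) = q(48)
q(48) = p(47)
p(47) = q(46)
q(46) = p(45)
p(45) = q(44)
q(44) = p(43)
p(43) = q(42)
q(42) = p(41)
p(41) = q(40)
q(40) = p(39)
p(39) = q(38)
q(38) = p(37)
p(37) = q(36)
q(36) = p(35)
p(35) = q(34)
q(34) = p(33)
p(33) = q(32)
q(32) = p(31)
p(31) = q(30)
q(30) = p(29)
p(29) = q(28)
q(28) = p(27)
p(27) = q(26)
q(26) = p(25)
p(25) = q(24)
q(24) = p(23)
p(23) = q(22)
q(22) = p(21)
p(21) = q(20)
q(20) = p(19)
p(19) = q(18)
q(18) = p(17)
p(17) = q(16)
q(16) = p(15)
p(15) = q(14)
q(14) = p(13)
p(13) = q(12)
q(12) = p(11)
p(11) = q(10)
q(10) = p(9)
p(9) = q(8)
q(8) = p(7)
p(7) = q(6)
q(6) = p(5)
p(5) = q(4)
q(4) = p(3)
p(3) = q(2)
q(2) = p(1)
p(1) = q(0)
q(0) = 0  (base case)
Result: 0

0


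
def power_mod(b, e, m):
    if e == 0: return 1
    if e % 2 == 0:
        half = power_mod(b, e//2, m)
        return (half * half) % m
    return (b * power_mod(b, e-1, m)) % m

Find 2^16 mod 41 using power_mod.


power_mod(2, 16, 41): e is even, compute power_mod(2, 8, 41)
  power_mod(2, 8, 41): e is even, compute power_mod(2, 4, 41)
    power_mod(2, 4, 41): e is even, compute power_mod(2, 2, 41)
      power_mod(2, 2, 41): e is even, compute power_mod(2, 1, 41)
        power_mod(2, 1, 41): e is odd, compute power_mod(2, 0, 41)
          power_mod(2, 0, 41) = 1
        (2 * 1) % 41 = 2
      half=2, (2*2) % 41 = 4
    half=4, (4*4) % 41 = 16
  half=16, (16*16) % 41 = 10
half=10, (10*10) % 41 = 18

18


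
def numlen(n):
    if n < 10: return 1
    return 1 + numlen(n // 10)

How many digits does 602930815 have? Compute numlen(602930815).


numlen(602930815) = 1 + numlen(60293081)
numlen(60293081) = 1 + numlen(6029308)
numlen(6029308) = 1 + numlen(602930)
numlen(602930) = 1 + numlen(60293)
numlen(60293) = 1 + numlen(6029)
numlen(6029) = 1 + numlen(602)
numlen(602) = 1 + numlen(60)
numlen(60) = 1 + numlen(6)
numlen(6) = 1  (base case: 6 < 10)
Unwinding: 1 + 1 + 1 + 1 + 1 + 1 + 1 + 1 + 1 = 9

9


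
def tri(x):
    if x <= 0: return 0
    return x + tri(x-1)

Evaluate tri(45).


tri(45)
= 45 + 44 + 43 + 42 + 41 + 40 + 39 + 38 + 37 + 36 + 35 + 34 + 33 + 32 + 31 + 30 + 29 + 28 + 27 + 26 + 25 + 24 + 23 + 22 + 21 + 20 + 19 + 18 + 17 + 16 + 15 + 14 + 13 + 12 + 11 + 10 + 9 + 8 + 7 + 6 + 5 + 4 + 3 + 2 + 1 + tri(0)
= 45 + 44 + 43 + 42 + 41 + 40 + 39 + 38 + 37 + 36 + 35 + 34 + 33 + 32 + 31 + 30 + 29 + 28 + 27 + 26 + 25 + 24 + 23 + 22 + 21 + 20 + 19 + 18 + 17 + 16 + 15 + 14 + 13 + 12 + 11 + 10 + 9 + 8 + 7 + 6 + 5 + 4 + 3 + 2 + 1 + 0
= 1035

1035


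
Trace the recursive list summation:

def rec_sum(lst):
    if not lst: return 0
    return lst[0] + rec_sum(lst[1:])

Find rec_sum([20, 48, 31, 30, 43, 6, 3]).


rec_sum([20, 48, 31, 30, 43, 6, 3]) = 20 + rec_sum([48, 31, 30, 43, 6, 3])
rec_sum([48, 31, 30, 43, 6, 3]) = 48 + rec_sum([31, 30, 43, 6, 3])
rec_sum([31, 30, 43, 6, 3]) = 31 + rec_sum([30, 43, 6, 3])
rec_sum([30, 43, 6, 3]) = 30 + rec_sum([43, 6, 3])
rec_sum([43, 6, 3]) = 43 + rec_sum([6, 3])
rec_sum([6, 3]) = 6 + rec_sum([3])
rec_sum([3]) = 3 + rec_sum([])
rec_sum([]) = 0  (base case)
Total: 20 + 48 + 31 + 30 + 43 + 6 + 3 + 0 = 181

181


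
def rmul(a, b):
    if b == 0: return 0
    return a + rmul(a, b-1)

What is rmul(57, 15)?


rmul(57, 15) = 57 + rmul(57, 14)
rmul(57, 14) = 57 + rmul(57, 13)
rmul(57, 13) = 57 + rmul(57, 12)
rmul(57, 12) = 57 + rmul(57, 11)
rmul(57, 11) = 57 + rmul(57, 10)
rmul(57, 10) = 57 + rmul(57, 9)
rmul(57, 9) = 57 + rmul(57, 8)
rmul(57, 8) = 57 + rmul(57, 7)
rmul(57, 7) = 57 + rmul(57, 6)
rmul(57, 6) = 57 + rmul(57, 5)
rmul(57, 5) = 57 + rmul(57, 4)
rmul(57, 4) = 57 + rmul(57, 3)
rmul(57, 3) = 57 + rmul(57, 2)
rmul(57, 2) = 57 + rmul(57, 1)
rmul(57, 1) = 57 + rmul(57, 0)
rmul(57, 0) = 0  (base case)
Total: 57 + 57 + 57 + 57 + 57 + 57 + 57 + 57 + 57 + 57 + 57 + 57 + 57 + 57 + 57 + 0 = 855

855


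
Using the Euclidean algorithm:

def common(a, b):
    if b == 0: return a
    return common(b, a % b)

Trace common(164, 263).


common(164, 263) = common(263, 164)
common(263, 164) = common(164, 99)
common(164, 99) = common(99, 65)
common(99, 65) = common(65, 34)
common(65, 34) = common(34, 31)
common(34, 31) = common(31, 3)
common(31, 3) = common(3, 1)
common(3, 1) = common(1, 0)
common(1, 0) = 1  (base case)

1


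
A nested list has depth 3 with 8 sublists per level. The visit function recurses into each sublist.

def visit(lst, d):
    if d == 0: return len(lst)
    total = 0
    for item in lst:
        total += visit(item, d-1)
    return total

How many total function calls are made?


At depth 0 (root): 1 call
At depth 1: each of 1 parents calls visit on 8 children = 8 calls
At depth 2: each of 8 parents calls visit on 8 children = 64 calls
At depth 3: each of 64 parents calls visit on 8 children = 512 calls
Total: 1 + 8 + 64 + 512 = 585

585


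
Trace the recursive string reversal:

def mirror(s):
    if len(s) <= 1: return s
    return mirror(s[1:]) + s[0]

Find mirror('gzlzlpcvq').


mirror('gzlzlpcvq') = mirror('zlzlpcvq') + 'g'
mirror('zlzlpcvq') = mirror('lzlpcvq') + 'z'
mirror('lzlpcvq') = mirror('zlpcvq') + 'l'
mirror('zlpcvq') = mirror('lpcvq') + 'z'
mirror('lpcvq') = mirror('pcvq') + 'l'
mirror('pcvq') = mirror('cvq') + 'p'
mirror('cvq') = mirror('vq') + 'c'
mirror('vq') = mirror('q') + 'v'
mirror('q') = 'q'  (base case)
Concatenating: 'q' + 'v' + 'c' + 'p' + 'l' + 'z' + 'l' + 'z' + 'g' = 'qvcplzlzg'

qvcplzlzg


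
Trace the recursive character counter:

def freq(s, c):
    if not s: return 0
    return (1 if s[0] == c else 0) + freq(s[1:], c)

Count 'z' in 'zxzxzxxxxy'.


s[0]='z' == 'z' -> 1
s[0]='x' != 'z' -> 0
s[0]='z' == 'z' -> 1
s[0]='x' != 'z' -> 0
s[0]='z' == 'z' -> 1
s[0]='x' != 'z' -> 0
s[0]='x' != 'z' -> 0
s[0]='x' != 'z' -> 0
s[0]='x' != 'z' -> 0
s[0]='y' != 'z' -> 0
Sum: 1 + 0 + 1 + 0 + 1 + 0 + 0 + 0 + 0 + 0 = 3

3


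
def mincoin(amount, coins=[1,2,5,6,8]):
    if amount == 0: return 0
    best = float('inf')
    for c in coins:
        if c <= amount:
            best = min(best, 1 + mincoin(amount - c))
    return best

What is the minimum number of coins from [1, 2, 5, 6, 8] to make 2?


Building up with DP:
mincoin(0) = 0
mincoin(1) = min(1+mincoin(0)=1+0=1) = 1
mincoin(2) = min(1+mincoin(1)=1+1=2, 1+mincoin(0)=1+0=1) = 1

1


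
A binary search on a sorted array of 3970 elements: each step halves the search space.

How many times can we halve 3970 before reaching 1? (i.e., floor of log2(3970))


3970 / 2 = 1985
1985 / 2 = 992
992 / 2 = 496
496 / 2 = 248
248 / 2 = 124
124 / 2 = 62
62 / 2 = 31
31 / 2 = 15
15 / 2 = 7
7 / 2 = 3
3 / 2 = 1
Reached 1 after 11 halvings

11


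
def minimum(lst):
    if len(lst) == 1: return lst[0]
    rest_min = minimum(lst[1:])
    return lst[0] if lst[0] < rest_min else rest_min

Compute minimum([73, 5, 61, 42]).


minimum([73, 5, 61, 42]): compare 73 with minimum([5, 61, 42])
minimum([5, 61, 42]): compare 5 with minimum([61, 42])
minimum([61, 42]): compare 61 with minimum([42])
minimum([42]) = 42  (base case)
Compare 61 with 42 -> 42
Compare 5 with 42 -> 5
Compare 73 with 5 -> 5

5


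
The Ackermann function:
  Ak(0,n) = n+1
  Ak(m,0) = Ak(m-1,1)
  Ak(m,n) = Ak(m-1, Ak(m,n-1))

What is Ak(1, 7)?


Ak(1, 7) = Ak(0, Ak(1, 6))
  Ak(1, 6) = Ak(0, Ak(1, 5))
    Ak(1, 5) = Ak(0, Ak(1, 4))
      Ak(1, 4) = Ak(0, Ak(1, 3))
        Ak(1, 3) = Ak(0, Ak(1, 2))
          Ak(1, 2) = Ak(0, Ak(1, 1))
          Ak(1, 1) = Ak(0, Ak(1, 0))
          Ak(1, 0) = Ak(0, 1)
          Ak(0, 1) = 2
            = Ak(0, 2)
          Ak(0, 2) = 3
            = Ak(0, 3)
          Ak(0, 3) = 4
          = Ak(0, 4)
          Ak(0, 4) = 5
        = Ak(0, 5)
        Ak(0, 5) = 6
      = Ak(0, 6)
      Ak(0, 6) = 7
    = Ak(0, 7)
    Ak(0, 7) = 8
  = Ak(0, 8)
  Ak(0, 8) = 9
Result: Ak(1, 7) = 9

9


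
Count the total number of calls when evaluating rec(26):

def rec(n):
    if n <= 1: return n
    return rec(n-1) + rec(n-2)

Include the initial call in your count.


Let C(n) = total calls for rec(n)
C(0) = 1, C(1) = 1
C(2) = 1 + C(1) + C(0) = 1 + 1 + 1 = 3
C(3) = 1 + C(2) + C(1) = 1 + 3 + 1 = 5
C(4) = 1 + C(3) + C(2) = 1 + 5 + 3 = 9
C(5) = 1 + C(4) + C(3) = 1 + 9 + 5 = 15
C(6) = 1 + C(5) + C(4) = 1 + 15 + 9 = 25
C(7) = 1 + C(6) + C(5) = 1 + 25 + 15 = 41
C(8) = 1 + C(7) + C(6) = 1 + 41 + 25 = 67
C(9) = 1 + C(8) + C(7) = 1 + 67 + 41 = 109
C(10) = 1 + C(9) + C(8) = 1 + 109 + 67 = 177
C(11) = 1 + C(10) + C(9) = 1 + 177 + 109 = 287
C(12) = 1 + C(11) + C(10) = 1 + 287 + 177 = 465
C(13) = 1 + C(12) + C(11) = 1 + 465 + 287 = 753
C(14) = 1 + C(13) + C(12) = 1 + 753 + 465 = 1219
C(15) = 1 + C(14) + C(13) = 1 + 1219 + 753 = 1973
C(16) = 1 + C(15) + C(14) = 1 + 1973 + 1219 = 3193
C(17) = 1 + C(16) + C(15) = 1 + 3193 + 1973 = 5167
C(18) = 1 + C(17) + C(16) = 1 + 5167 + 3193 = 8361
C(19) = 1 + C(18) + C(17) = 1 + 8361 + 5167 = 13529
C(20) = 1 + C(19) + C(18) = 1 + 13529 + 8361 = 21891
C(21) = 1 + C(20) + C(19) = 1 + 21891 + 13529 = 35421
C(22) = 1 + C(21) + C(20) = 1 + 35421 + 21891 = 57313
C(23) = 1 + C(22) + C(21) = 1 + 57313 + 35421 = 92735
C(24) = 1 + C(23) + C(22) = 1 + 92735 + 57313 = 150049
C(25) = 1 + C(24) + C(23) = 1 + 150049 + 92735 = 242785
C(26) = 1 + C(25) + C(24) = 1 + 242785 + 150049 = 392835

392835


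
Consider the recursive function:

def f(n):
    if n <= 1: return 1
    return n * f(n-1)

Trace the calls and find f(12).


f(12)
= 12 * f(11)
= 12 * 11 * f(10)
= 12 * 11 * 10 * f(9)
= 12 * 11 * 10 * 9 * f(8)
= 12 * 11 * 10 * 9 * 8 * f(7)
= 12 * 11 * 10 * 9 * 8 * 7 * f(6)
= 12 * 11 * 10 * 9 * 8 * 7 * 6 * f(5)
= 12 * 11 * 10 * 9 * 8 * 7 * 6 * 5 * f(4)
= 12 * 11 * 10 * 9 * 8 * 7 * 6 * 5 * 4 * f(3)
= 12 * 11 * 10 * 9 * 8 * 7 * 6 * 5 * 4 * 3 * f(2)
= 12 * 11 * 10 * 9 * 8 * 7 * 6 * 5 * 4 * 3 * 2 * f(1)
= 12 * 11 * 10 * 9 * 8 * 7 * 6 * 5 * 4 * 3 * 2 * 1
= 479001600

479001600


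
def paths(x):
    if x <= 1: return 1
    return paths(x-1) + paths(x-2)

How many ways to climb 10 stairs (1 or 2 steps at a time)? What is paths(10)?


Building up from base cases:
paths(0) = 1
paths(1) = 1
paths(2) = paths(1) + paths(0) = 1 + 1 = 2
paths(3) = paths(2) + paths(1) = 2 + 1 = 3
paths(4) = paths(3) + paths(2) = 3 + 2 = 5
paths(5) = paths(4) + paths(3) = 5 + 3 = 8
paths(6) = paths(5) + paths(4) = 8 + 5 = 13
paths(7) = paths(6) + paths(5) = 13 + 8 = 21
paths(8) = paths(7) + paths(6) = 21 + 13 = 34
paths(9) = paths(8) + paths(7) = 34 + 21 = 55
paths(10) = paths(9) + paths(8) = 55 + 34 = 89

89


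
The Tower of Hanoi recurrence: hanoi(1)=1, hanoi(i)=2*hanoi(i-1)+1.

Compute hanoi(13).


hanoi(13) = 2 * hanoi(12) + 1
hanoi(12) = 2 * hanoi(11) + 1
hanoi(11) = 2 * hanoi(10) + 1
hanoi(10) = 2 * hanoi(9) + 1
hanoi(9) = 2 * hanoi(8) + 1
hanoi(8) = 2 * hanoi(7) + 1
hanoi(7) = 2 * hanoi(6) + 1
hanoi(6) = 2 * hanoi(5) + 1
hanoi(5) = 2 * hanoi(4) + 1
hanoi(4) = 2 * hanoi(3) + 1
hanoi(3) = 2 * hanoi(2) + 1
hanoi(2) = 2 * hanoi(1) + 1
hanoi(1) = 1  (base case)
hanoi(2) = 2 * 1 + 1 = 3
hanoi(3) = 2 * 3 + 1 = 7
hanoi(4) = 2 * 7 + 1 = 15
hanoi(5) = 2 * 15 + 1 = 31
hanoi(6) = 2 * 31 + 1 = 63
hanoi(7) = 2 * 63 + 1 = 127
hanoi(8) = 2 * 127 + 1 = 255
hanoi(9) = 2 * 255 + 1 = 511
hanoi(10) = 2 * 511 + 1 = 1023
hanoi(11) = 2 * 1023 + 1 = 2047
hanoi(12) = 2 * 2047 + 1 = 4095
hanoi(13) = 2 * 4095 + 1 = 8191

8191


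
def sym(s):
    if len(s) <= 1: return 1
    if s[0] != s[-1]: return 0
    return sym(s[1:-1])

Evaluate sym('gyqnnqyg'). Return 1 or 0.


sym('gyqnnqyg'): s[0]='g' == s[-1]='g' -> check sym('yqnnqy')
sym('yqnnqy'): s[0]='y' == s[-1]='y' -> check sym('qnnq')
sym('qnnq'): s[0]='q' == s[-1]='q' -> check sym('nn')
sym('nn'): s[0]='n' == s[-1]='n' -> check sym('')
sym(''): len <= 1 -> return 1  (base case)
Result: 1 (palindrome)

1


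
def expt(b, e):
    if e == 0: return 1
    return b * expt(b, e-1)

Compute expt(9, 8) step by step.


expt(9, 8)
= 9 * expt(9, 7)
= 9 * 9 * expt(9, 6)
= 9 * 9 * 9 * expt(9, 5)
= 9 * 9 * 9 * 9 * expt(9, 4)
= 9 * 9 * 9 * 9 * 9 * expt(9, 3)
= 9 * 9 * 9 * 9 * 9 * 9 * expt(9, 2)
= 9 * 9 * 9 * 9 * 9 * 9 * 9 * expt(9, 1)
= 9 * 9 * 9 * 9 * 9 * 9 * 9 * 9 * expt(9, 0)
= 9 * 9 * 9 * 9 * 9 * 9 * 9 * 9 * 1
= 43046721

43046721


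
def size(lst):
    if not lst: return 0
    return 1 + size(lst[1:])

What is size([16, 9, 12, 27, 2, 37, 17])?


size([16, 9, 12, 27, 2, 37, 17]) = 1 + size([9, 12, 27, 2, 37, 17])
size([9, 12, 27, 2, 37, 17]) = 1 + size([12, 27, 2, 37, 17])
size([12, 27, 2, 37, 17]) = 1 + size([27, 2, 37, 17])
size([27, 2, 37, 17]) = 1 + size([2, 37, 17])
size([2, 37, 17]) = 1 + size([37, 17])
size([37, 17]) = 1 + size([17])
size([17]) = 1 + size([])
size([]) = 0  (base case)
Unwinding: 1 + 1 + 1 + 1 + 1 + 1 + 1 + 0 = 7

7


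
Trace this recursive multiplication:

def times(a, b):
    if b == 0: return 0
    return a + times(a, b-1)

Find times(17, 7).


times(17, 7) = 17 + times(17, 6)
times(17, 6) = 17 + times(17, 5)
times(17, 5) = 17 + times(17, 4)
times(17, 4) = 17 + times(17, 3)
times(17, 3) = 17 + times(17, 2)
times(17, 2) = 17 + times(17, 1)
times(17, 1) = 17 + times(17, 0)
times(17, 0) = 0  (base case)
Total: 17 + 17 + 17 + 17 + 17 + 17 + 17 + 0 = 119

119


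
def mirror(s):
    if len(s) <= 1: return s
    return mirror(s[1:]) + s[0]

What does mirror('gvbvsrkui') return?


mirror('gvbvsrkui') = mirror('vbvsrkui') + 'g'
mirror('vbvsrkui') = mirror('bvsrkui') + 'v'
mirror('bvsrkui') = mirror('vsrkui') + 'b'
mirror('vsrkui') = mirror('srkui') + 'v'
mirror('srkui') = mirror('rkui') + 's'
mirror('rkui') = mirror('kui') + 'r'
mirror('kui') = mirror('ui') + 'k'
mirror('ui') = mirror('i') + 'u'
mirror('i') = 'i'  (base case)
Concatenating: 'i' + 'u' + 'k' + 'r' + 's' + 'v' + 'b' + 'v' + 'g' = 'iukrsvbvg'

iukrsvbvg


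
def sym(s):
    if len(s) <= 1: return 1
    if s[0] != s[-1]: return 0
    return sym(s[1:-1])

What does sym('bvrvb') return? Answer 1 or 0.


sym('bvrvb'): s[0]='b' == s[-1]='b' -> check sym('vrv')
sym('vrv'): s[0]='v' == s[-1]='v' -> check sym('r')
sym('r'): len <= 1 -> return 1  (base case)
Result: 1 (palindrome)

1


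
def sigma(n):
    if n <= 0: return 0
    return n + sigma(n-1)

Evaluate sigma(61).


sigma(61)
= 61 + 60 + 59 + 58 + 57 + 56 + 55 + 54 + 53 + 52 + 51 + 50 + 49 + 48 + 47 + 46 + 45 + 44 + 43 + 42 + 41 + 40 + 39 + 38 + 37 + 36 + 35 + 34 + 33 + 32 + 31 + 30 + 29 + 28 + 27 + 26 + 25 + 24 + 23 + 22 + 21 + 20 + 19 + 18 + 17 + 16 + 15 + 14 + 13 + 12 + 11 + 10 + 9 + 8 + 7 + 6 + 5 + 4 + 3 + 2 + 1 + sigma(0)
= 61 + 60 + 59 + 58 + 57 + 56 + 55 + 54 + 53 + 52 + 51 + 50 + 49 + 48 + 47 + 46 + 45 + 44 + 43 + 42 + 41 + 40 + 39 + 38 + 37 + 36 + 35 + 34 + 33 + 32 + 31 + 30 + 29 + 28 + 27 + 26 + 25 + 24 + 23 + 22 + 21 + 20 + 19 + 18 + 17 + 16 + 15 + 14 + 13 + 12 + 11 + 10 + 9 + 8 + 7 + 6 + 5 + 4 + 3 + 2 + 1 + 0
= 1891

1891


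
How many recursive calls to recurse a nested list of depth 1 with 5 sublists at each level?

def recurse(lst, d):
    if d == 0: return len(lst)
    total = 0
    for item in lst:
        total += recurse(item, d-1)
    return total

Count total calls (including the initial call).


At depth 0 (root): 1 call
At depth 1: each of 1 parents calls recurse on 5 children = 5 calls
Total: 1 + 5 = 6

6


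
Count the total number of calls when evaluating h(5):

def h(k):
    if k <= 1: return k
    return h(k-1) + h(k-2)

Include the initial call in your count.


Let C(n) = total calls for h(n)
C(0) = 1, C(1) = 1
C(2) = 1 + C(1) + C(0) = 1 + 1 + 1 = 3
C(3) = 1 + C(2) + C(1) = 1 + 3 + 1 = 5
C(4) = 1 + C(3) + C(2) = 1 + 5 + 3 = 9
C(5) = 1 + C(4) + C(3) = 1 + 9 + 5 = 15

15


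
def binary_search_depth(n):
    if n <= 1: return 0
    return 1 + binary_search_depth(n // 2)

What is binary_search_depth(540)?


540 / 2 = 270
270 / 2 = 135
135 / 2 = 67
67 / 2 = 33
33 / 2 = 16
16 / 2 = 8
8 / 2 = 4
4 / 2 = 2
2 / 2 = 1
Reached 1 after 9 halvings

9


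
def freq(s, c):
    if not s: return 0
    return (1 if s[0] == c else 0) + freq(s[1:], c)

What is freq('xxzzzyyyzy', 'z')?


s[0]='x' != 'z' -> 0
s[0]='x' != 'z' -> 0
s[0]='z' == 'z' -> 1
s[0]='z' == 'z' -> 1
s[0]='z' == 'z' -> 1
s[0]='y' != 'z' -> 0
s[0]='y' != 'z' -> 0
s[0]='y' != 'z' -> 0
s[0]='z' == 'z' -> 1
s[0]='y' != 'z' -> 0
Sum: 0 + 0 + 1 + 1 + 1 + 0 + 0 + 0 + 1 + 0 = 4

4


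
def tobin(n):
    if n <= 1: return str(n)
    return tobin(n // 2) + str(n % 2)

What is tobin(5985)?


tobin(5985) = tobin(2992) + '1'
tobin(2992) = tobin(1496) + '0'
tobin(1496) = tobin(748) + '0'
tobin(748) = tobin(374) + '0'
tobin(374) = tobin(187) + '0'
tobin(187) = tobin(93) + '1'
tobin(93) = tobin(46) + '1'
tobin(46) = tobin(23) + '0'
tobin(23) = tobin(11) + '1'
tobin(11) = tobin(5) + '1'
tobin(5) = tobin(2) + '1'
tobin(2) = tobin(1) + '0'
tobin(1) = '1'  (base case)
Concatenating: '1' + '0' + '1' + '1' + '1' + '0' + '1' + '1' + '0' + '0' + '0' + '0' + '1' = '1011101100001'

1011101100001


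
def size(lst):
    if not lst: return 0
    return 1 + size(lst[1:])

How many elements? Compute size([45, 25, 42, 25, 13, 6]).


size([45, 25, 42, 25, 13, 6]) = 1 + size([25, 42, 25, 13, 6])
size([25, 42, 25, 13, 6]) = 1 + size([42, 25, 13, 6])
size([42, 25, 13, 6]) = 1 + size([25, 13, 6])
size([25, 13, 6]) = 1 + size([13, 6])
size([13, 6]) = 1 + size([6])
size([6]) = 1 + size([])
size([]) = 0  (base case)
Unwinding: 1 + 1 + 1 + 1 + 1 + 1 + 0 = 6

6


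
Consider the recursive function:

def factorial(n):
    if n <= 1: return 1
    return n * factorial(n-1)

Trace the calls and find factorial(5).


factorial(5)
= 5 * factorial(4)
= 5 * 4 * factorial(3)
= 5 * 4 * 3 * factorial(2)
= 5 * 4 * 3 * 2 * factorial(1)
= 5 * 4 * 3 * 2 * 1
= 120

120


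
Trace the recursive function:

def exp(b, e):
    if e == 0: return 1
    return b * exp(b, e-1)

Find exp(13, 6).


exp(13, 6)
= 13 * exp(13, 5)
= 13 * 13 * exp(13, 4)
= 13 * 13 * 13 * exp(13, 3)
= 13 * 13 * 13 * 13 * exp(13, 2)
= 13 * 13 * 13 * 13 * 13 * exp(13, 1)
= 13 * 13 * 13 * 13 * 13 * 13 * exp(13, 0)
= 13 * 13 * 13 * 13 * 13 * 13 * 1
= 4826809

4826809


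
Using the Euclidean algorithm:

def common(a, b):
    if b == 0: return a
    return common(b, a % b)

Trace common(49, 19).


common(49, 19) = common(19, 11)
common(19, 11) = common(11, 8)
common(11, 8) = common(8, 3)
common(8, 3) = common(3, 2)
common(3, 2) = common(2, 1)
common(2, 1) = common(1, 0)
common(1, 0) = 1  (base case)

1


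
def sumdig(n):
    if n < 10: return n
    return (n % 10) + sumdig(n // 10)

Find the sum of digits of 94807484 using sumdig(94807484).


sumdig(94807484) = 4 + sumdig(9480748)
sumdig(9480748) = 8 + sumdig(948074)
sumdig(948074) = 4 + sumdig(94807)
sumdig(94807) = 7 + sumdig(9480)
sumdig(9480) = 0 + sumdig(948)
sumdig(948) = 8 + sumdig(94)
sumdig(94) = 4 + sumdig(9)
sumdig(9) = 9  (base case)
Total: 4 + 8 + 4 + 7 + 0 + 8 + 4 + 9 = 44

44


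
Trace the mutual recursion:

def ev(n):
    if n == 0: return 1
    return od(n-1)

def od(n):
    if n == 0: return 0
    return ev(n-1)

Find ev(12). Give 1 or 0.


ev(12) = od(11)
od(11) = ev(10)
ev(10) = od(9)
od(9) = ev(8)
ev(8) = od(7)
od(7) = ev(6)
ev(6) = od(5)
od(5) = ev(4)
ev(4) = od(3)
od(3) = ev(2)
ev(2) = od(1)
od(1) = ev(0)
ev(0) = 1  (base case)
Result: 1

1


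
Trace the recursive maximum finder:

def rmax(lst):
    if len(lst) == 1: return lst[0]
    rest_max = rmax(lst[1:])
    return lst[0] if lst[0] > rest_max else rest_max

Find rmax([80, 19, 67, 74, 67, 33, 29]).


rmax([80, 19, 67, 74, 67, 33, 29]): compare 80 with rmax([19, 67, 74, 67, 33, 29])
rmax([19, 67, 74, 67, 33, 29]): compare 19 with rmax([67, 74, 67, 33, 29])
rmax([67, 74, 67, 33, 29]): compare 67 with rmax([74, 67, 33, 29])
rmax([74, 67, 33, 29]): compare 74 with rmax([67, 33, 29])
rmax([67, 33, 29]): compare 67 with rmax([33, 29])
rmax([33, 29]): compare 33 with rmax([29])
rmax([29]) = 29  (base case)
Compare 33 with 29 -> 33
Compare 67 with 33 -> 67
Compare 74 with 67 -> 74
Compare 67 with 74 -> 74
Compare 19 with 74 -> 74
Compare 80 with 74 -> 80

80


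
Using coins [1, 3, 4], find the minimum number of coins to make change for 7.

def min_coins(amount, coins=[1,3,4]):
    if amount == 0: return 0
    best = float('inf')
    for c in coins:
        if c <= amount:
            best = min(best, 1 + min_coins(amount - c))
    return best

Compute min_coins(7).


Building up with DP:
min_coins(0) = 0
min_coins(1) = min(1+min_coins(0)=1+0=1) = 1
min_coins(2) = min(1+min_coins(1)=1+1=2) = 2
min_coins(3) = min(1+min_coins(2)=1+2=3, 1+min_coins(0)=1+0=1) = 1
min_coins(4) = min(1+min_coins(3)=1+1=2, 1+min_coins(1)=1+1=2, 1+min_coins(0)=1+0=1) = 1
min_coins(5) = min(1+min_coins(4)=1+1=2, 1+min_coins(2)=1+2=3, 1+min_coins(1)=1+1=2) = 2
min_coins(6) = min(1+min_coins(5)=1+2=3, 1+min_coins(3)=1+1=2, 1+min_coins(2)=1+2=3) = 2
min_coins(7) = min(1+min_coins(6)=1+2=3, 1+min_coins(4)=1+1=2, 1+min_coins(3)=1+1=2) = 2

2


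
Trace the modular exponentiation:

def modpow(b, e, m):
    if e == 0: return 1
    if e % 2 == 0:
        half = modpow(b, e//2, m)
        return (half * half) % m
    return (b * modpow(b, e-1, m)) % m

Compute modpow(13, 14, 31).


modpow(13, 14, 31): e is even, compute modpow(13, 7, 31)
  modpow(13, 7, 31): e is odd, compute modpow(13, 6, 31)
    modpow(13, 6, 31): e is even, compute modpow(13, 3, 31)
      modpow(13, 3, 31): e is odd, compute modpow(13, 2, 31)
        modpow(13, 2, 31): e is even, compute modpow(13, 1, 31)
          modpow(13, 1, 31): e is odd, compute modpow(13, 0, 31)
          modpow(13, 0, 31) = 1
          (13 * 1) % 31 = 13
        half=13, (13*13) % 31 = 14
      (13 * 14) % 31 = 27
    half=27, (27*27) % 31 = 16
  (13 * 16) % 31 = 22
half=22, (22*22) % 31 = 19

19


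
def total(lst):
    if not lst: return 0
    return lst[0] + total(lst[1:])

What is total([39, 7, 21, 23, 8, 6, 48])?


total([39, 7, 21, 23, 8, 6, 48]) = 39 + total([7, 21, 23, 8, 6, 48])
total([7, 21, 23, 8, 6, 48]) = 7 + total([21, 23, 8, 6, 48])
total([21, 23, 8, 6, 48]) = 21 + total([23, 8, 6, 48])
total([23, 8, 6, 48]) = 23 + total([8, 6, 48])
total([8, 6, 48]) = 8 + total([6, 48])
total([6, 48]) = 6 + total([48])
total([48]) = 48 + total([])
total([]) = 0  (base case)
Total: 39 + 7 + 21 + 23 + 8 + 6 + 48 + 0 = 152

152


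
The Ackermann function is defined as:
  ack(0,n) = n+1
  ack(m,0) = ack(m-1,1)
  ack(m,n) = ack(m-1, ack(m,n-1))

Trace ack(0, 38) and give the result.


ack(0, 38) = 39
Result: ack(0, 38) = 39

39


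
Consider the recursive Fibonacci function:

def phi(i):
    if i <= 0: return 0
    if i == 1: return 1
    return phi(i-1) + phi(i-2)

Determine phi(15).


Computing phi(15) bottom-up:
phi(0) = 0
phi(1) = 1
phi(2) = phi(1) + phi(0) = 1 + 0 = 1
phi(3) = phi(2) + phi(1) = 1 + 1 = 2
phi(4) = phi(3) + phi(2) = 2 + 1 = 3
phi(5) = phi(4) + phi(3) = 3 + 2 = 5
phi(6) = phi(5) + phi(4) = 5 + 3 = 8
phi(7) = phi(6) + phi(5) = 8 + 5 = 13
phi(8) = phi(7) + phi(6) = 13 + 8 = 21
phi(9) = phi(8) + phi(7) = 21 + 13 = 34
phi(10) = phi(9) + phi(8) = 34 + 21 = 55
phi(11) = phi(10) + phi(9) = 55 + 34 = 89
phi(12) = phi(11) + phi(10) = 89 + 55 = 144
phi(13) = phi(12) + phi(11) = 144 + 89 = 233
phi(14) = phi(13) + phi(12) = 233 + 144 = 377
phi(15) = phi(14) + phi(13) = 377 + 233 = 610

610


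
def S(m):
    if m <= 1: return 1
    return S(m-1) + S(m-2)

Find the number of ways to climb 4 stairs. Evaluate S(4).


Building up from base cases:
S(0) = 1
S(1) = 1
S(2) = S(1) + S(0) = 1 + 1 = 2
S(3) = S(2) + S(1) = 2 + 1 = 3
S(4) = S(3) + S(2) = 3 + 2 = 5

5


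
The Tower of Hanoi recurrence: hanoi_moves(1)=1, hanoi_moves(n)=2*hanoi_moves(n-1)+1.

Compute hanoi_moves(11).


hanoi_moves(11) = 2 * hanoi_moves(10) + 1
hanoi_moves(10) = 2 * hanoi_moves(9) + 1
hanoi_moves(9) = 2 * hanoi_moves(8) + 1
hanoi_moves(8) = 2 * hanoi_moves(7) + 1
hanoi_moves(7) = 2 * hanoi_moves(6) + 1
hanoi_moves(6) = 2 * hanoi_moves(5) + 1
hanoi_moves(5) = 2 * hanoi_moves(4) + 1
hanoi_moves(4) = 2 * hanoi_moves(3) + 1
hanoi_moves(3) = 2 * hanoi_moves(2) + 1
hanoi_moves(2) = 2 * hanoi_moves(1) + 1
hanoi_moves(1) = 1  (base case)
hanoi_moves(2) = 2 * 1 + 1 = 3
hanoi_moves(3) = 2 * 3 + 1 = 7
hanoi_moves(4) = 2 * 7 + 1 = 15
hanoi_moves(5) = 2 * 15 + 1 = 31
hanoi_moves(6) = 2 * 31 + 1 = 63
hanoi_moves(7) = 2 * 63 + 1 = 127
hanoi_moves(8) = 2 * 127 + 1 = 255
hanoi_moves(9) = 2 * 255 + 1 = 511
hanoi_moves(10) = 2 * 511 + 1 = 1023
hanoi_moves(11) = 2 * 1023 + 1 = 2047

2047


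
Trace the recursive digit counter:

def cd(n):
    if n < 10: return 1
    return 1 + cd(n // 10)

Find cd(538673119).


cd(538673119) = 1 + cd(53867311)
cd(53867311) = 1 + cd(5386731)
cd(5386731) = 1 + cd(538673)
cd(538673) = 1 + cd(53867)
cd(53867) = 1 + cd(5386)
cd(5386) = 1 + cd(538)
cd(538) = 1 + cd(53)
cd(53) = 1 + cd(5)
cd(5) = 1  (base case: 5 < 10)
Unwinding: 1 + 1 + 1 + 1 + 1 + 1 + 1 + 1 + 1 = 9

9


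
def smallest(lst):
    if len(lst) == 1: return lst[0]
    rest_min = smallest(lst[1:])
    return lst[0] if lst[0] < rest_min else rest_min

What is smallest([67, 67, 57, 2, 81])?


smallest([67, 67, 57, 2, 81]): compare 67 with smallest([67, 57, 2, 81])
smallest([67, 57, 2, 81]): compare 67 with smallest([57, 2, 81])
smallest([57, 2, 81]): compare 57 with smallest([2, 81])
smallest([2, 81]): compare 2 with smallest([81])
smallest([81]) = 81  (base case)
Compare 2 with 81 -> 2
Compare 57 with 2 -> 2
Compare 67 with 2 -> 2
Compare 67 with 2 -> 2

2


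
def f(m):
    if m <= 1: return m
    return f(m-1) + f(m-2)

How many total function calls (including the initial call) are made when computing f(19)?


Let C(n) = total calls for f(n)
C(0) = 1, C(1) = 1
C(2) = 1 + C(1) + C(0) = 1 + 1 + 1 = 3
C(3) = 1 + C(2) + C(1) = 1 + 3 + 1 = 5
C(4) = 1 + C(3) + C(2) = 1 + 5 + 3 = 9
C(5) = 1 + C(4) + C(3) = 1 + 9 + 5 = 15
C(6) = 1 + C(5) + C(4) = 1 + 15 + 9 = 25
C(7) = 1 + C(6) + C(5) = 1 + 25 + 15 = 41
C(8) = 1 + C(7) + C(6) = 1 + 41 + 25 = 67
C(9) = 1 + C(8) + C(7) = 1 + 67 + 41 = 109
C(10) = 1 + C(9) + C(8) = 1 + 109 + 67 = 177
C(11) = 1 + C(10) + C(9) = 1 + 177 + 109 = 287
C(12) = 1 + C(11) + C(10) = 1 + 287 + 177 = 465
C(13) = 1 + C(12) + C(11) = 1 + 465 + 287 = 753
C(14) = 1 + C(13) + C(12) = 1 + 753 + 465 = 1219
C(15) = 1 + C(14) + C(13) = 1 + 1219 + 753 = 1973
C(16) = 1 + C(15) + C(14) = 1 + 1973 + 1219 = 3193
C(17) = 1 + C(16) + C(15) = 1 + 3193 + 1973 = 5167
C(18) = 1 + C(17) + C(16) = 1 + 5167 + 3193 = 8361
C(19) = 1 + C(18) + C(17) = 1 + 8361 + 5167 = 13529

13529


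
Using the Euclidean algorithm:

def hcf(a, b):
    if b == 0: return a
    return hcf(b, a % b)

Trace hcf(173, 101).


hcf(173, 101) = hcf(101, 72)
hcf(101, 72) = hcf(72, 29)
hcf(72, 29) = hcf(29, 14)
hcf(29, 14) = hcf(14, 1)
hcf(14, 1) = hcf(1, 0)
hcf(1, 0) = 1  (base case)

1


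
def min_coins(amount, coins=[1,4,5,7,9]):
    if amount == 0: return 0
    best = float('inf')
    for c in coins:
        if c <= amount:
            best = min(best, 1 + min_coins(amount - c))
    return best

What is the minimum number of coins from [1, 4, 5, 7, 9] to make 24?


Building up with DP:
min_coins(0) = 0
min_coins(1) = min(1+min_coins(0)=1+0=1) = 1
min_coins(2) = min(1+min_coins(1)=1+1=2) = 2
min_coins(3) = min(1+min_coins(2)=1+2=3) = 3
min_coins(4) = min(1+min_coins(3)=1+3=4, 1+min_coins(0)=1+0=1) = 1
min_coins(5) = min(1+min_coins(4)=1+1=2, 1+min_coins(1)=1+1=2, 1+min_coins(0)=1+0=1) = 1
min_coins(6) = min(1+min_coins(5)=1+1=2, 1+min_coins(2)=1+2=3, 1+min_coins(1)=1+1=2) = 2
min_coins(7) = min(1+min_coins(6)=1+2=3, 1+min_coins(3)=1+3=4, 1+min_coins(2)=1+2=3, 1+min_coins(0)=1+0=1) = 1
min_coins(8) = min(1+min_coins(7)=1+1=2, 1+min_coins(4)=1+1=2, 1+min_coins(3)=1+3=4, 1+min_coins(1)=1+1=2) = 2
min_coins(9) = min(1+min_coins(8)=1+2=3, 1+min_coins(5)=1+1=2, 1+min_coins(4)=1+1=2, 1+min_coins(2)=1+2=3, 1+min_coins(0)=1+0=1) = 1
min_coins(10) = min(1+min_coins(9)=1+1=2, 1+min_coins(6)=1+2=3, 1+min_coins(5)=1+1=2, 1+min_coins(3)=1+3=4, 1+min_coins(1)=1+1=2) = 2
min_coins(11) = min(1+min_coins(10)=1+2=3, 1+min_coins(7)=1+1=2, 1+min_coins(6)=1+2=3, 1+min_coins(4)=1+1=2, 1+min_coins(2)=1+2=3) = 2
min_coins(12) = min(1+min_coins(11)=1+2=3, 1+min_coins(8)=1+2=3, 1+min_coins(7)=1+1=2, 1+min_coins(5)=1+1=2, 1+min_coins(3)=1+3=4) = 2
min_coins(13) = min(1+min_coins(12)=1+2=3, 1+min_coins(9)=1+1=2, 1+min_coins(8)=1+2=3, 1+min_coins(6)=1+2=3, 1+min_coins(4)=1+1=2) = 2
min_coins(14) = min(1+min_coins(13)=1+2=3, 1+min_coins(10)=1+2=3, 1+min_coins(9)=1+1=2, 1+min_coins(7)=1+1=2, 1+min_coins(5)=1+1=2) = 2
min_coins(15) = min(1+min_coins(14)=1+2=3, 1+min_coins(11)=1+2=3, 1+min_coins(10)=1+2=3, 1+min_coins(8)=1+2=3, 1+min_coins(6)=1+2=3) = 3
min_coins(16) = min(1+min_coins(15)=1+3=4, 1+min_coins(12)=1+2=3, 1+min_coins(11)=1+2=3, 1+min_coins(9)=1+1=2, 1+min_coins(7)=1+1=2) = 2
min_coins(17) = min(1+min_coins(16)=1+2=3, 1+min_coins(13)=1+2=3, 1+min_coins(12)=1+2=3, 1+min_coins(10)=1+2=3, 1+min_coins(8)=1+2=3) = 3
min_coins(18) = min(1+min_coins(17)=1+3=4, 1+min_coins(14)=1+2=3, 1+min_coins(13)=1+2=3, 1+min_coins(11)=1+2=3, 1+min_coins(9)=1+1=2) = 2
min_coins(19) = min(1+min_coins(18)=1+2=3, 1+min_coins(15)=1+3=4, 1+min_coins(14)=1+2=3, 1+min_coins(12)=1+2=3, 1+min_coins(10)=1+2=3) = 3
min_coins(20) = min(1+min_coins(19)=1+3=4, 1+min_coins(16)=1+2=3, 1+min_coins(15)=1+3=4, 1+min_coins(13)=1+2=3, 1+min_coins(11)=1+2=3) = 3
min_coins(21) = min(1+min_coins(20)=1+3=4, 1+min_coins(17)=1+3=4, 1+min_coins(16)=1+2=3, 1+min_coins(14)=1+2=3, 1+min_coins(12)=1+2=3) = 3
min_coins(22) = min(1+min_coins(21)=1+3=4, 1+min_coins(18)=1+2=3, 1+min_coins(17)=1+3=4, 1+min_coins(15)=1+3=4, 1+min_coins(13)=1+2=3) = 3
min_coins(23) = min(1+min_coins(22)=1+3=4, 1+min_coins(19)=1+3=4, 1+min_coins(18)=1+2=3, 1+min_coins(16)=1+2=3, 1+min_coins(14)=1+2=3) = 3
min_coins(24) = min(1+min_coins(23)=1+3=4, 1+min_coins(20)=1+3=4, 1+min_coins(19)=1+3=4, 1+min_coins(17)=1+3=4, 1+min_coins(15)=1+3=4) = 4

4


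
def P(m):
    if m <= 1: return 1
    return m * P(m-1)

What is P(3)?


P(3)
= 3 * P(2)
= 3 * 2 * P(1)
= 3 * 2 * 1
= 6

6


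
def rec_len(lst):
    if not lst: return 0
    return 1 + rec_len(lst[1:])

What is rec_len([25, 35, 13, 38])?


rec_len([25, 35, 13, 38]) = 1 + rec_len([35, 13, 38])
rec_len([35, 13, 38]) = 1 + rec_len([13, 38])
rec_len([13, 38]) = 1 + rec_len([38])
rec_len([38]) = 1 + rec_len([])
rec_len([]) = 0  (base case)
Unwinding: 1 + 1 + 1 + 1 + 0 = 4

4


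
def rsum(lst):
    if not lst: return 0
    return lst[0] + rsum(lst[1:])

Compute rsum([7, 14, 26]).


rsum([7, 14, 26]) = 7 + rsum([14, 26])
rsum([14, 26]) = 14 + rsum([26])
rsum([26]) = 26 + rsum([])
rsum([]) = 0  (base case)
Total: 7 + 14 + 26 + 0 = 47

47
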